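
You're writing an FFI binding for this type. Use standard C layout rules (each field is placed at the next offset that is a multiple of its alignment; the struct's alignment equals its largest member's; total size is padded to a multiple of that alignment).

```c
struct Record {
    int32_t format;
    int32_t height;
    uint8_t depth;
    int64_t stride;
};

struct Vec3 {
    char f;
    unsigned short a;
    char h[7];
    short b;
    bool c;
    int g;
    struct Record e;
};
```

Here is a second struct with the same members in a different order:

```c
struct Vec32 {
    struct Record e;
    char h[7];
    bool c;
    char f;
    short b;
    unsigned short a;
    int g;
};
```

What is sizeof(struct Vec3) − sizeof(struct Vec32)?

0

Record: @0: format [4B, align 4] → 4; @4: height [4B, align 4] → 8; @8: depth [1B, align 1] → 9; +7 pad (align 8); @16: stride [8B, align 8] → 24; size 24, align 8
@0: f [1B, align 1] → 1
+1 pad (align 2)
@2: a [2B, align 2] → 4
@4: h [7B, align 1] → 11
+1 pad (align 2)
@12: b [2B, align 2] → 14
@14: c [1B, align 1] → 15
+1 pad (align 4)
@16: g [4B, align 4] → 20
+4 pad (align 8)
@24: e [24B, align 8] → 48
size 48, align 8
— Vec32 —
@0: e [24B, align 8] → 24
@24: h [7B, align 1] → 31
@31: c [1B, align 1] → 32
@32: f [1B, align 1] → 33
+1 pad (align 2)
@34: b [2B, align 2] → 36
@36: a [2B, align 2] → 38
+2 pad (align 4)
@40: g [4B, align 4] → 44
+4 tail pad (align 8)
size 48, align 8
48 − 48 = 0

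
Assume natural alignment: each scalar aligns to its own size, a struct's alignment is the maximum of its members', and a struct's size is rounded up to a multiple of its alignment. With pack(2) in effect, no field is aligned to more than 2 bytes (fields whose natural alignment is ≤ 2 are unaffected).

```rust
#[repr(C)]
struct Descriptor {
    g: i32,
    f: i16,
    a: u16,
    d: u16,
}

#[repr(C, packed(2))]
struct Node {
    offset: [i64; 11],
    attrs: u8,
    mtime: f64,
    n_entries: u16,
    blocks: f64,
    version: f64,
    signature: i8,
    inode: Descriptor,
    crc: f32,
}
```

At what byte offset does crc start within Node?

Descriptor: g at 0 (size 4, align 4) → ends 4; f at 4 (size 2, align 2) → ends 6; a at 6 (size 2, align 2) → ends 8; d at 8 (size 2, align 2) → ends 10; tail pad 2 to reach multiple of 4; total 12 bytes, alignment 4
offset at 0 (size 88, align 2) → ends 88
attrs at 88 (size 1, align 1) → ends 89
pad 1 to align 2 for mtime
mtime at 90 (size 8, align 2) → ends 98
n_entries at 98 (size 2, align 2) → ends 100
blocks at 100 (size 8, align 2) → ends 108
version at 108 (size 8, align 2) → ends 116
signature at 116 (size 1, align 1) → ends 117
pad 1 to align 2 for inode
inode at 118 (size 12, align 2) → ends 130
crc at 130 (size 4, align 2) → ends 134

130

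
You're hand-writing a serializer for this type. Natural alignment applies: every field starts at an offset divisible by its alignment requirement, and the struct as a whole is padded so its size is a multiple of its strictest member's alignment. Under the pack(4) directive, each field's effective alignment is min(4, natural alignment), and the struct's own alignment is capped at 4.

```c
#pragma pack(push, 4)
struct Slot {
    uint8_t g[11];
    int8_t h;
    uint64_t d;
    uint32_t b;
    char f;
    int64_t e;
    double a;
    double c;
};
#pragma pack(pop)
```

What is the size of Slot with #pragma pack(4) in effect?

@0: g [11B, align 1] → 11
@11: h [1B, align 1] → 12
@12: d [8B, align 4] → 20
@20: b [4B, align 4] → 24
@24: f [1B, align 1] → 25
+3 pad (align 4)
@28: e [8B, align 4] → 36
@36: a [8B, align 4] → 44
@44: c [8B, align 4] → 52
size 52, align 4

52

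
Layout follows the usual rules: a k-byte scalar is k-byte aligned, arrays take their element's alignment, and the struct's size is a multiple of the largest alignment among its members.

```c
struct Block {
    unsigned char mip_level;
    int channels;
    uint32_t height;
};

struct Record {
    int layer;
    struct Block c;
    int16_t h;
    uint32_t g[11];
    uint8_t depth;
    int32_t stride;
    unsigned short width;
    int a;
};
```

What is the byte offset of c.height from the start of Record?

12

Block: mip_level at 0 (size 1, align 1) → ends 1; pad 3 to align 4 for channels; channels at 4 (size 4, align 4) → ends 8; height at 8 (size 4, align 4) → ends 12; total 12 bytes, alignment 4
layer at 0 (size 4, align 4) → ends 4
c at 4 (size 12, align 4) → ends 16
within Block: height at 8
4 + 8 = 12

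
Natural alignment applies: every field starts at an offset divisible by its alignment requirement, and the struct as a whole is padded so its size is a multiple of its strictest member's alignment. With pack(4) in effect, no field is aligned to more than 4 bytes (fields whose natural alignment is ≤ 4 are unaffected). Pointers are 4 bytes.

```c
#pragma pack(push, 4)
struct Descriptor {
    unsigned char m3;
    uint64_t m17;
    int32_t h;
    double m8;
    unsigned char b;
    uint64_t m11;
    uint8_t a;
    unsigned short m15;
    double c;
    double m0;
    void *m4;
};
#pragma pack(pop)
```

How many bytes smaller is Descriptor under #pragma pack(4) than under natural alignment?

20

natural layout:
  @0: m3 [1B, align 1] → 1
  +7 pad (align 8)
  @8: m17 [8B, align 8] → 16
  @16: h [4B, align 4] → 20
  +4 pad (align 8)
  @24: m8 [8B, align 8] → 32
  @32: b [1B, align 1] → 33
  +7 pad (align 8)
  @40: m11 [8B, align 8] → 48
  @48: a [1B, align 1] → 49
  +1 pad (align 2)
  @50: m15 [2B, align 2] → 52
  +4 pad (align 8)
  @56: c [8B, align 8] → 64
  @64: m0 [8B, align 8] → 72
  @72: m4 [4B, align 4] → 76
  +4 tail pad (align 8)
  size 80, align 8
packed(4) layout:
  @0: m3 [1B, align 1] → 1
  +3 pad (align 4)
  @4: m17 [8B, align 4] → 12
  @12: h [4B, align 4] → 16
  @16: m8 [8B, align 4] → 24
  @24: b [1B, align 1] → 25
  +3 pad (align 4)
  @28: m11 [8B, align 4] → 36
  @36: a [1B, align 1] → 37
  +1 pad (align 2)
  @38: m15 [2B, align 2] → 40
  @40: c [8B, align 4] → 48
  @48: m0 [8B, align 4] → 56
  @56: m4 [4B, align 4] → 60
  size 60, align 4
80 − 60 = 20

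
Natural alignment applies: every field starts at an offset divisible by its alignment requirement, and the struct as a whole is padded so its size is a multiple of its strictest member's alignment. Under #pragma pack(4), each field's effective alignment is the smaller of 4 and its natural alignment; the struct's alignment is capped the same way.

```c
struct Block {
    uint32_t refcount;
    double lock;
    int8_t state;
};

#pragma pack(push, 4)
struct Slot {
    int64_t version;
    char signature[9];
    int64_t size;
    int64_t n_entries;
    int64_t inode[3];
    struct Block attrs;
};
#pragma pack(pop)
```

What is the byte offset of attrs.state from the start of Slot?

76

Block: refcount at 0 (size 4, align 4) → ends 4; pad 4 to align 8 for lock; lock at 8 (size 8, align 8) → ends 16; state at 16 (size 1, align 1) → ends 17; tail pad 7 to reach multiple of 8; total 24 bytes, alignment 8
version at 0 (size 8, align 4) → ends 8
signature at 8 (size 9, align 1) → ends 17
pad 3 to align 4 for size
size at 20 (size 8, align 4) → ends 28
n_entries at 28 (size 8, align 4) → ends 36
inode at 36 (size 24, align 4) → ends 60
attrs at 60 (size 24, align 4) → ends 84
within Block: state at 16
60 + 16 = 76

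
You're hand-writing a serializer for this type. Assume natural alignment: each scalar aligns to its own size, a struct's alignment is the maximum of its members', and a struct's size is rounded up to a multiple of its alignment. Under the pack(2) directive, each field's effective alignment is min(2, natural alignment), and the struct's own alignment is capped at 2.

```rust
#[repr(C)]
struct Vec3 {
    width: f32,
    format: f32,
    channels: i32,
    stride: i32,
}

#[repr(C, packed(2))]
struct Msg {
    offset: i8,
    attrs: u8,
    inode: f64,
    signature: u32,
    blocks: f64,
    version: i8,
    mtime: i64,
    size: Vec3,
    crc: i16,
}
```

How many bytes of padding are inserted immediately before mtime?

1

Vec3: @0: width [4B, align 4] → 4; @4: format [4B, align 4] → 8; @8: channels [4B, align 4] → 12; @12: stride [4B, align 4] → 16; size 16, align 4
@0: offset [1B, align 1] → 1
@1: attrs [1B, align 1] → 2
@2: inode [8B, align 2] → 10
@10: signature [4B, align 2] → 14
@14: blocks [8B, align 2] → 22
@22: version [1B, align 1] → 23
+1 pad (align 2)
@24: mtime [8B, align 2] → 32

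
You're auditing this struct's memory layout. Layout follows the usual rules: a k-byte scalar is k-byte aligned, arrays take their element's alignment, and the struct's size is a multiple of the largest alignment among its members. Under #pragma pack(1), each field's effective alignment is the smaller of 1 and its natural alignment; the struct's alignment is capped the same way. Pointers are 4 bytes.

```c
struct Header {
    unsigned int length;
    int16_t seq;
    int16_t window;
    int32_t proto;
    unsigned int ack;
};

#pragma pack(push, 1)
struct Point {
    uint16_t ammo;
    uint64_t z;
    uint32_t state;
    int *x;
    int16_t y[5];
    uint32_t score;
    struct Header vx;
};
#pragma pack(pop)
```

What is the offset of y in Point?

Header: length at 0 (size 4, align 4) → ends 4; seq at 4 (size 2, align 2) → ends 6; window at 6 (size 2, align 2) → ends 8; proto at 8 (size 4, align 4) → ends 12; ack at 12 (size 4, align 4) → ends 16; total 16 bytes, alignment 4
ammo at 0 (size 2, align 1) → ends 2
z at 2 (size 8, align 1) → ends 10
state at 10 (size 4, align 1) → ends 14
x at 14 (size 4, align 1) → ends 18
y at 18 (size 10, align 1) → ends 28

18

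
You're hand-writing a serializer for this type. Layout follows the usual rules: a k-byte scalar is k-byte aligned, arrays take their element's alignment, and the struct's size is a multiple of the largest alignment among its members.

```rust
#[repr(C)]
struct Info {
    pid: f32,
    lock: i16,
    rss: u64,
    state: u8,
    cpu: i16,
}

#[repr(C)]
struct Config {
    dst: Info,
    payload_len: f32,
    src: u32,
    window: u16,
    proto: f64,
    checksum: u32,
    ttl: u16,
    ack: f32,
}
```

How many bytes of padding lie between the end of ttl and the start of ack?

2

Info: pid at 0 (size 4, align 4) → ends 4; lock at 4 (size 2, align 2) → ends 6; pad 2 to align 8 for rss; rss at 8 (size 8, align 8) → ends 16; state at 16 (size 1, align 1) → ends 17; pad 1 to align 2 for cpu; cpu at 18 (size 2, align 2) → ends 20; tail pad 4 to reach multiple of 8; total 24 bytes, alignment 8
dst at 0 (size 24, align 8) → ends 24
payload_len at 24 (size 4, align 4) → ends 28
src at 28 (size 4, align 4) → ends 32
window at 32 (size 2, align 2) → ends 34
pad 6 to align 8 for proto
proto at 40 (size 8, align 8) → ends 48
checksum at 48 (size 4, align 4) → ends 52
ttl at 52 (size 2, align 2) → ends 54
pad 2 to align 4 for ack
ack at 56 (size 4, align 4) → ends 60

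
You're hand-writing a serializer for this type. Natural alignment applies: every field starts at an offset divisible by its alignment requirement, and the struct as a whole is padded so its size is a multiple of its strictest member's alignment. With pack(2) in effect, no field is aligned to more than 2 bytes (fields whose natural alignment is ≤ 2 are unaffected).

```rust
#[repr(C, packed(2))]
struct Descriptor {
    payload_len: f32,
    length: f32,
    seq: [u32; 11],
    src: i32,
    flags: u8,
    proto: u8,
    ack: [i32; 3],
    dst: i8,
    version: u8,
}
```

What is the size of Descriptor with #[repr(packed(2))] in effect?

@0: payload_len [4B, align 2] → 4
@4: length [4B, align 2] → 8
@8: seq [44B, align 2] → 52
@52: src [4B, align 2] → 56
@56: flags [1B, align 1] → 57
@57: proto [1B, align 1] → 58
@58: ack [12B, align 2] → 70
@70: dst [1B, align 1] → 71
@71: version [1B, align 1] → 72
size 72, align 2

72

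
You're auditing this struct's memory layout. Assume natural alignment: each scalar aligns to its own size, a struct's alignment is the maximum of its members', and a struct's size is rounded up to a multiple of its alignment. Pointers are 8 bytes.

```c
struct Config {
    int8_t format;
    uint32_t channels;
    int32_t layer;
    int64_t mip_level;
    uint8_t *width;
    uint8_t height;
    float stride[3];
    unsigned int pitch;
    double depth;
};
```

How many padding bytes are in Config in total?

format at 0 (size 1, align 1) → ends 1
pad 3 to align 4 for channels
channels at 4 (size 4, align 4) → ends 8
layer at 8 (size 4, align 4) → ends 12
pad 4 to align 8 for mip_level
mip_level at 16 (size 8, align 8) → ends 24
width at 24 (size 8, align 8) → ends 32
height at 32 (size 1, align 1) → ends 33
pad 3 to align 4 for stride
stride at 36 (size 12, align 4) → ends 48
pitch at 48 (size 4, align 4) → ends 52
pad 4 to align 8 for depth
depth at 56 (size 8, align 8) → ends 64
total 64 bytes, alignment 8
data bytes 50, size 64 → padding 14

14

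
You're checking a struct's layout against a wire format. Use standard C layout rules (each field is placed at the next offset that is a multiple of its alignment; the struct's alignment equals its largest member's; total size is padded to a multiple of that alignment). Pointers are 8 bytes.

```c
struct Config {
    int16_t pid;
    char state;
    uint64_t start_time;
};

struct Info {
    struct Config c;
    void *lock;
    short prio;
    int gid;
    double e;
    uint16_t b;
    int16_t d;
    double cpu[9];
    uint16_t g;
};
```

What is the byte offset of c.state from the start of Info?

2

Config: 0..2  pid  (2B, 2-aligned); 2..3  state  (1B, 1-aligned); 3..8  -- padding (5B); 8..16  start_time  (8B, 8-aligned); sizeof = 16, alignof = 8
0..16  c  (16B, 8-aligned)
within Config: state at 2
0 + 2 = 2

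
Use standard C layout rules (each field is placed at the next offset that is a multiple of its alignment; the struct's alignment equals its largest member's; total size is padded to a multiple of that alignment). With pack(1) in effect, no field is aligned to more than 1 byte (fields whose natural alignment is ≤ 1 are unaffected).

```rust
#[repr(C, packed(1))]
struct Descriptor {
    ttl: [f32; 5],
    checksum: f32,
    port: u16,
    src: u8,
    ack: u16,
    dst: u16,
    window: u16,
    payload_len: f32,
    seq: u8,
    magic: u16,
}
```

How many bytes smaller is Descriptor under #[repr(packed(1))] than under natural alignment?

4

natural layout:
  ttl at 0 (size 20, align 4) → ends 20
  checksum at 20 (size 4, align 4) → ends 24
  port at 24 (size 2, align 2) → ends 26
  src at 26 (size 1, align 1) → ends 27
  pad 1 to align 2 for ack
  ack at 28 (size 2, align 2) → ends 30
  dst at 30 (size 2, align 2) → ends 32
  window at 32 (size 2, align 2) → ends 34
  pad 2 to align 4 for payload_len
  payload_len at 36 (size 4, align 4) → ends 40
  seq at 40 (size 1, align 1) → ends 41
  pad 1 to align 2 for magic
  magic at 42 (size 2, align 2) → ends 44
  total 44 bytes, alignment 4
packed(1) layout:
  ttl at 0 (size 20, align 1) → ends 20
  checksum at 20 (size 4, align 1) → ends 24
  port at 24 (size 2, align 1) → ends 26
  src at 26 (size 1, align 1) → ends 27
  ack at 27 (size 2, align 1) → ends 29
  dst at 29 (size 2, align 1) → ends 31
  window at 31 (size 2, align 1) → ends 33
  payload_len at 33 (size 4, align 1) → ends 37
  seq at 37 (size 1, align 1) → ends 38
  magic at 38 (size 2, align 1) → ends 40
  total 40 bytes, alignment 1
44 − 40 = 4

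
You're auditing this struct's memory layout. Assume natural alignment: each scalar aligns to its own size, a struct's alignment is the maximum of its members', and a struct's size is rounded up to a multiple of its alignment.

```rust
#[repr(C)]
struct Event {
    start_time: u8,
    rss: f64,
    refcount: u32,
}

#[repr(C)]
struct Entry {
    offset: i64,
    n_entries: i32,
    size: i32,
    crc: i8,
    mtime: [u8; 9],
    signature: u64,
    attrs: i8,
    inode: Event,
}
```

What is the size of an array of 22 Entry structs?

1584

Event: start_time at 0 (size 1, align 1) → ends 1; pad 7 to align 8 for rss; rss at 8 (size 8, align 8) → ends 16; refcount at 16 (size 4, align 4) → ends 20; tail pad 4 to reach multiple of 8; total 24 bytes, alignment 8
offset at 0 (size 8, align 8) → ends 8
n_entries at 8 (size 4, align 4) → ends 12
size at 12 (size 4, align 4) → ends 16
crc at 16 (size 1, align 1) → ends 17
mtime at 17 (size 9, align 1) → ends 26
pad 6 to align 8 for signature
signature at 32 (size 8, align 8) → ends 40
attrs at 40 (size 1, align 1) → ends 41
pad 7 to align 8 for inode
inode at 48 (size 24, align 8) → ends 72
total 72 bytes, alignment 8
array of 22: 22 × 72 = 1584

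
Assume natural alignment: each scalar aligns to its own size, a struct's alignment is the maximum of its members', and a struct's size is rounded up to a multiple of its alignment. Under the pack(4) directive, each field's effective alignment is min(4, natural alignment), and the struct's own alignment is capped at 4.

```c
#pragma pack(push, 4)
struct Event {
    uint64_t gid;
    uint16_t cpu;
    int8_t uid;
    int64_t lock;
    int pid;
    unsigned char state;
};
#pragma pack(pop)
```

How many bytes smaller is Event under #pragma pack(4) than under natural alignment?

4

natural layout:
  @0: gid [8B, align 8] → 8
  @8: cpu [2B, align 2] → 10
  @10: uid [1B, align 1] → 11
  +5 pad (align 8)
  @16: lock [8B, align 8] → 24
  @24: pid [4B, align 4] → 28
  @28: state [1B, align 1] → 29
  +3 tail pad (align 8)
  size 32, align 8
packed(4) layout:
  @0: gid [8B, align 4] → 8
  @8: cpu [2B, align 2] → 10
  @10: uid [1B, align 1] → 11
  +1 pad (align 4)
  @12: lock [8B, align 4] → 20
  @20: pid [4B, align 4] → 24
  @24: state [1B, align 1] → 25
  +3 tail pad (align 4)
  size 28, align 4
32 − 28 = 4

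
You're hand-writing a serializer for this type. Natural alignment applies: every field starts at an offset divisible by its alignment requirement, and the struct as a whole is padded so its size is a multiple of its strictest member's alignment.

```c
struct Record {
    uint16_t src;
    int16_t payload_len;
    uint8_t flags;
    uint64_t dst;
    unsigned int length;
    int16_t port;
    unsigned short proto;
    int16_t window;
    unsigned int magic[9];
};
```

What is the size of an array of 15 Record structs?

src at 0 (size 2, align 2) → ends 2
payload_len at 2 (size 2, align 2) → ends 4
flags at 4 (size 1, align 1) → ends 5
pad 3 to align 8 for dst
dst at 8 (size 8, align 8) → ends 16
length at 16 (size 4, align 4) → ends 20
port at 20 (size 2, align 2) → ends 22
proto at 22 (size 2, align 2) → ends 24
window at 24 (size 2, align 2) → ends 26
pad 2 to align 4 for magic
magic at 28 (size 36, align 4) → ends 64
total 64 bytes, alignment 8
array of 15: 15 × 64 = 960

960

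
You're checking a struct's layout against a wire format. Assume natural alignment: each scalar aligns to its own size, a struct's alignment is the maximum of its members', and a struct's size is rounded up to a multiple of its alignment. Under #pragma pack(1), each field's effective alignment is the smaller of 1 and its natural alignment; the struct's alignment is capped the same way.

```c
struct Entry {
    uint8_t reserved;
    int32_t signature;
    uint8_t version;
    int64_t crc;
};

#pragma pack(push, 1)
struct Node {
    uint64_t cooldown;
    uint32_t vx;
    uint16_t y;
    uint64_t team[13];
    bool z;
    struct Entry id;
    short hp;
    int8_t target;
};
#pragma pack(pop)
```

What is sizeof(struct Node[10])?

1460

Entry: @0: reserved [1B, align 1] → 1; +3 pad (align 4); @4: signature [4B, align 4] → 8; @8: version [1B, align 1] → 9; +7 pad (align 8); @16: crc [8B, align 8] → 24; size 24, align 8
@0: cooldown [8B, align 1] → 8
@8: vx [4B, align 1] → 12
@12: y [2B, align 1] → 14
@14: team [104B, align 1] → 118
@118: z [1B, align 1] → 119
@119: id [24B, align 1] → 143
@143: hp [2B, align 1] → 145
@145: target [1B, align 1] → 146
size 146, align 1
array of 10: 10 × 146 = 1460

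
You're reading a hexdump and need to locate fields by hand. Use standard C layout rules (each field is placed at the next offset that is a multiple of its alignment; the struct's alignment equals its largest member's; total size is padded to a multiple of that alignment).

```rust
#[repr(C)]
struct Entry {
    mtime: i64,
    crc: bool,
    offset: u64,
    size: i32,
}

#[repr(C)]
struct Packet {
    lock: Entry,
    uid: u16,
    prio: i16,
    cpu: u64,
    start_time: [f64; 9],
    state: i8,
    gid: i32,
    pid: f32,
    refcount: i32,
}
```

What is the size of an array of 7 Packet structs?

Entry: 0..8  mtime  (8B, 8-aligned); 8..9  crc  (1B, 1-aligned); 9..16  -- padding (7B); 16..24  offset  (8B, 8-aligned); 24..28  size  (4B, 4-aligned); 28..32  -- tail padding (4B); sizeof = 32, alignof = 8
0..32  lock  (32B, 8-aligned)
32..34  uid  (2B, 2-aligned)
34..36  prio  (2B, 2-aligned)
36..40  -- padding (4B)
40..48  cpu  (8B, 8-aligned)
48..120  start_time  (72B, 8-aligned)
120..121  state  (1B, 1-aligned)
121..124  -- padding (3B)
124..128  gid  (4B, 4-aligned)
128..132  pid  (4B, 4-aligned)
132..136  refcount  (4B, 4-aligned)
sizeof = 136, alignof = 8
array of 7: 7 × 136 = 952

952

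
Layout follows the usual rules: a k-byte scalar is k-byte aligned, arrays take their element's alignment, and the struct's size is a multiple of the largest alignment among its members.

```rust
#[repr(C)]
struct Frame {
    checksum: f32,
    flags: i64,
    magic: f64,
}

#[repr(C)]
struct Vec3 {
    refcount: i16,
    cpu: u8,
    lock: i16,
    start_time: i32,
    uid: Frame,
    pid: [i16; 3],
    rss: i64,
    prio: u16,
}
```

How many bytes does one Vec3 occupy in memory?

Frame: checksum at 0 (size 4, align 4) → ends 4; pad 4 to align 8 for flags; flags at 8 (size 8, align 8) → ends 16; magic at 16 (size 8, align 8) → ends 24; total 24 bytes, alignment 8
refcount at 0 (size 2, align 2) → ends 2
cpu at 2 (size 1, align 1) → ends 3
pad 1 to align 2 for lock
lock at 4 (size 2, align 2) → ends 6
pad 2 to align 4 for start_time
start_time at 8 (size 4, align 4) → ends 12
pad 4 to align 8 for uid
uid at 16 (size 24, align 8) → ends 40
pid at 40 (size 6, align 2) → ends 46
pad 2 to align 8 for rss
rss at 48 (size 8, align 8) → ends 56
prio at 56 (size 2, align 2) → ends 58
tail pad 6 to reach multiple of 8
total 64 bytes, alignment 8

64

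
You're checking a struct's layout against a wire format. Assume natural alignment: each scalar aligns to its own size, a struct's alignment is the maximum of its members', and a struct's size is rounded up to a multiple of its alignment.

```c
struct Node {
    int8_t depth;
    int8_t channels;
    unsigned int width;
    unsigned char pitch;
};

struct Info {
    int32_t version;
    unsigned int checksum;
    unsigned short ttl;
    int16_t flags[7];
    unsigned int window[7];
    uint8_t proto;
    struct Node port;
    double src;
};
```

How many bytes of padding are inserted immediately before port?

3

Node: @0: depth [1B, align 1] → 1; @1: channels [1B, align 1] → 2; +2 pad (align 4); @4: width [4B, align 4] → 8; @8: pitch [1B, align 1] → 9; +3 tail pad (align 4); size 12, align 4
@0: version [4B, align 4] → 4
@4: checksum [4B, align 4] → 8
@8: ttl [2B, align 2] → 10
@10: flags [14B, align 2] → 24
@24: window [28B, align 4] → 52
@52: proto [1B, align 1] → 53
+3 pad (align 4)
@56: port [12B, align 4] → 68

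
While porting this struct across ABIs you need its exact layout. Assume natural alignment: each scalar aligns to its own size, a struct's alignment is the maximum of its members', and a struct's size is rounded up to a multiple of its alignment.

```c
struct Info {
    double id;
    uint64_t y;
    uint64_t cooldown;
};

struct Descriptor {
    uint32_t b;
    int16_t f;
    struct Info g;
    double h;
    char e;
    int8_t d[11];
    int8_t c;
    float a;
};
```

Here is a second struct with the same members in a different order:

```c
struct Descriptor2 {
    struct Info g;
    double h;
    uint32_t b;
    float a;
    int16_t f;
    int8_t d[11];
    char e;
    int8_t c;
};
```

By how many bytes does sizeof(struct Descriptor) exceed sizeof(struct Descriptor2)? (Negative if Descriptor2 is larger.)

8

Info: id at 0 (size 8, align 8) → ends 8; y at 8 (size 8, align 8) → ends 16; cooldown at 16 (size 8, align 8) → ends 24; total 24 bytes, alignment 8
b at 0 (size 4, align 4) → ends 4
f at 4 (size 2, align 2) → ends 6
pad 2 to align 8 for g
g at 8 (size 24, align 8) → ends 32
h at 32 (size 8, align 8) → ends 40
e at 40 (size 1, align 1) → ends 41
d at 41 (size 11, align 1) → ends 52
c at 52 (size 1, align 1) → ends 53
pad 3 to align 4 for a
a at 56 (size 4, align 4) → ends 60
tail pad 4 to reach multiple of 8
total 64 bytes, alignment 8
— Descriptor2 —
g at 0 (size 24, align 8) → ends 24
h at 24 (size 8, align 8) → ends 32
b at 32 (size 4, align 4) → ends 36
a at 36 (size 4, align 4) → ends 40
f at 40 (size 2, align 2) → ends 42
d at 42 (size 11, align 1) → ends 53
e at 53 (size 1, align 1) → ends 54
c at 54 (size 1, align 1) → ends 55
tail pad 1 to reach multiple of 8
total 56 bytes, alignment 8
64 − 56 = 8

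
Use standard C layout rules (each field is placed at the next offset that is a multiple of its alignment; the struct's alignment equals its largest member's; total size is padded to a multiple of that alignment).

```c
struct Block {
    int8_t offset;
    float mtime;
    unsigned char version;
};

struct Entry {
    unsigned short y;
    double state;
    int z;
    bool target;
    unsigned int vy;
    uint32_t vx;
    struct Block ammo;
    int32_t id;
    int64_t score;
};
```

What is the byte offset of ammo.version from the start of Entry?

40

Block: @0: offset [1B, align 1] → 1; +3 pad (align 4); @4: mtime [4B, align 4] → 8; @8: version [1B, align 1] → 9; +3 tail pad (align 4); size 12, align 4
@0: y [2B, align 2] → 2
+6 pad (align 8)
@8: state [8B, align 8] → 16
@16: z [4B, align 4] → 20
@20: target [1B, align 1] → 21
+3 pad (align 4)
@24: vy [4B, align 4] → 28
@28: vx [4B, align 4] → 32
@32: ammo [12B, align 4] → 44
within Block: version at 8
32 + 8 = 40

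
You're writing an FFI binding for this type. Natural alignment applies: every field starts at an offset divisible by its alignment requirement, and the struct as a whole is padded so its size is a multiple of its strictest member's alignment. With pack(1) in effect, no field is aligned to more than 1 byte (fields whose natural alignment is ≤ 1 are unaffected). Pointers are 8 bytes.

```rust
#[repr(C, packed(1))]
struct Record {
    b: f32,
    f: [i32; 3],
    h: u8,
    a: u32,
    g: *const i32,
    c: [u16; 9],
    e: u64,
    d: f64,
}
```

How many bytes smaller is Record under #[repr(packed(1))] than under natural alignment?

9

natural layout:
  0..4  b  (4B, 4-aligned)
  4..16  f  (12B, 4-aligned)
  16..17  h  (1B, 1-aligned)
  17..20  -- padding (3B)
  20..24  a  (4B, 4-aligned)
  24..32  g  (8B, 8-aligned)
  32..50  c  (18B, 2-aligned)
  50..56  -- padding (6B)
  56..64  e  (8B, 8-aligned)
  64..72  d  (8B, 8-aligned)
  sizeof = 72, alignof = 8
packed(1) layout:
  0..4  b  (4B, 1-aligned)
  4..16  f  (12B, 1-aligned)
  16..17  h  (1B, 1-aligned)
  17..21  a  (4B, 1-aligned)
  21..29  g  (8B, 1-aligned)
  29..47  c  (18B, 1-aligned)
  47..55  e  (8B, 1-aligned)
  55..63  d  (8B, 1-aligned)
  sizeof = 63, alignof = 1
72 − 63 = 9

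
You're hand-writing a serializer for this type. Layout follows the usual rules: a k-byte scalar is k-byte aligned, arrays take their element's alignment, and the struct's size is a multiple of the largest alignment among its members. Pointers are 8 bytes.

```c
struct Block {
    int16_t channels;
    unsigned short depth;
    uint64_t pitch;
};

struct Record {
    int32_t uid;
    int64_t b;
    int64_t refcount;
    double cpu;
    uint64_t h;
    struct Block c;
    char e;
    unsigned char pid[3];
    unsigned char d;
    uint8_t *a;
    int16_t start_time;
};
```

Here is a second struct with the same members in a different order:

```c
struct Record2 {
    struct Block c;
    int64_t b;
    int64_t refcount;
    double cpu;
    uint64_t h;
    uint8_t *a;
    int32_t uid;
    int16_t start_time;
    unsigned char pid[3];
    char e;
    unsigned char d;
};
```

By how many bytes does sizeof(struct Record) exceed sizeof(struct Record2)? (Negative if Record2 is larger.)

Block: channels at 0 (size 2, align 2) → ends 2; depth at 2 (size 2, align 2) → ends 4; pad 4 to align 8 for pitch; pitch at 8 (size 8, align 8) → ends 16; total 16 bytes, alignment 8
uid at 0 (size 4, align 4) → ends 4
pad 4 to align 8 for b
b at 8 (size 8, align 8) → ends 16
refcount at 16 (size 8, align 8) → ends 24
cpu at 24 (size 8, align 8) → ends 32
h at 32 (size 8, align 8) → ends 40
c at 40 (size 16, align 8) → ends 56
e at 56 (size 1, align 1) → ends 57
pid at 57 (size 3, align 1) → ends 60
d at 60 (size 1, align 1) → ends 61
pad 3 to align 8 for a
a at 64 (size 8, align 8) → ends 72
start_time at 72 (size 2, align 2) → ends 74
tail pad 6 to reach multiple of 8
total 80 bytes, alignment 8
— Record2 —
c at 0 (size 16, align 8) → ends 16
b at 16 (size 8, align 8) → ends 24
refcount at 24 (size 8, align 8) → ends 32
cpu at 32 (size 8, align 8) → ends 40
h at 40 (size 8, align 8) → ends 48
a at 48 (size 8, align 8) → ends 56
uid at 56 (size 4, align 4) → ends 60
start_time at 60 (size 2, align 2) → ends 62
pid at 62 (size 3, align 1) → ends 65
e at 65 (size 1, align 1) → ends 66
d at 66 (size 1, align 1) → ends 67
tail pad 5 to reach multiple of 8
total 72 bytes, alignment 8
80 − 72 = 8

8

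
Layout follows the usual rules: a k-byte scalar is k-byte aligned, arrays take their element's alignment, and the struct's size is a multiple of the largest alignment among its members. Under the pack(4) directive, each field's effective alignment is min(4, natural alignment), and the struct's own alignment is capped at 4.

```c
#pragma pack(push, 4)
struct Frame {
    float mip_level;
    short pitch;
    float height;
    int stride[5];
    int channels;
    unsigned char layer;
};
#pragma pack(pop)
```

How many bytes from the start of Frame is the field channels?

@0: mip_level [4B, align 4] → 4
@4: pitch [2B, align 2] → 6
+2 pad (align 4)
@8: height [4B, align 4] → 12
@12: stride [20B, align 4] → 32
@32: channels [4B, align 4] → 36

32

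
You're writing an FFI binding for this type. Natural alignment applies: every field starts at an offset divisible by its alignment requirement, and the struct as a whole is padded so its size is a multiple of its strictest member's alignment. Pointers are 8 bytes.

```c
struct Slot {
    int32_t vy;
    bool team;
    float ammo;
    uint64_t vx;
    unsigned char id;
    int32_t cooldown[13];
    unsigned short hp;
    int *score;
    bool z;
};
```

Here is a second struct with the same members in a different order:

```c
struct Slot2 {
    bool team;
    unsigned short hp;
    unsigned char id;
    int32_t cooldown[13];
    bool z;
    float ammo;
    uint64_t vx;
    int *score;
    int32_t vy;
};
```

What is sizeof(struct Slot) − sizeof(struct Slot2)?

8

vy at 0 (size 4, align 4) → ends 4
team at 4 (size 1, align 1) → ends 5
pad 3 to align 4 for ammo
ammo at 8 (size 4, align 4) → ends 12
pad 4 to align 8 for vx
vx at 16 (size 8, align 8) → ends 24
id at 24 (size 1, align 1) → ends 25
pad 3 to align 4 for cooldown
cooldown at 28 (size 52, align 4) → ends 80
hp at 80 (size 2, align 2) → ends 82
pad 6 to align 8 for score
score at 88 (size 8, align 8) → ends 96
z at 96 (size 1, align 1) → ends 97
tail pad 7 to reach multiple of 8
total 104 bytes, alignment 8
— Slot2 —
team at 0 (size 1, align 1) → ends 1
pad 1 to align 2 for hp
hp at 2 (size 2, align 2) → ends 4
id at 4 (size 1, align 1) → ends 5
pad 3 to align 4 for cooldown
cooldown at 8 (size 52, align 4) → ends 60
z at 60 (size 1, align 1) → ends 61
pad 3 to align 4 for ammo
ammo at 64 (size 4, align 4) → ends 68
pad 4 to align 8 for vx
vx at 72 (size 8, align 8) → ends 80
score at 80 (size 8, align 8) → ends 88
vy at 88 (size 4, align 4) → ends 92
tail pad 4 to reach multiple of 8
total 96 bytes, alignment 8
104 − 96 = 8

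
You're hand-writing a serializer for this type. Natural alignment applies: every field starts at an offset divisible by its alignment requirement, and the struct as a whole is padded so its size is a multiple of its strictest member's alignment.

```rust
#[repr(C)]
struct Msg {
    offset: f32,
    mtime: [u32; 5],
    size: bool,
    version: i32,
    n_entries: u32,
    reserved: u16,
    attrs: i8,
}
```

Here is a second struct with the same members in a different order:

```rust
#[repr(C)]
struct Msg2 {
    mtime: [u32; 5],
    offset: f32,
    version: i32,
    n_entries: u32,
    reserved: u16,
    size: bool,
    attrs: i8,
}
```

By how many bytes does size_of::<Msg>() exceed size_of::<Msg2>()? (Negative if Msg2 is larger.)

offset at 0 (size 4, align 4) → ends 4
mtime at 4 (size 20, align 4) → ends 24
size at 24 (size 1, align 1) → ends 25
pad 3 to align 4 for version
version at 28 (size 4, align 4) → ends 32
n_entries at 32 (size 4, align 4) → ends 36
reserved at 36 (size 2, align 2) → ends 38
attrs at 38 (size 1, align 1) → ends 39
tail pad 1 to reach multiple of 4
total 40 bytes, alignment 4
— Msg2 —
mtime at 0 (size 20, align 4) → ends 20
offset at 20 (size 4, align 4) → ends 24
version at 24 (size 4, align 4) → ends 28
n_entries at 28 (size 4, align 4) → ends 32
reserved at 32 (size 2, align 2) → ends 34
size at 34 (size 1, align 1) → ends 35
attrs at 35 (size 1, align 1) → ends 36
total 36 bytes, alignment 4
40 − 36 = 4

4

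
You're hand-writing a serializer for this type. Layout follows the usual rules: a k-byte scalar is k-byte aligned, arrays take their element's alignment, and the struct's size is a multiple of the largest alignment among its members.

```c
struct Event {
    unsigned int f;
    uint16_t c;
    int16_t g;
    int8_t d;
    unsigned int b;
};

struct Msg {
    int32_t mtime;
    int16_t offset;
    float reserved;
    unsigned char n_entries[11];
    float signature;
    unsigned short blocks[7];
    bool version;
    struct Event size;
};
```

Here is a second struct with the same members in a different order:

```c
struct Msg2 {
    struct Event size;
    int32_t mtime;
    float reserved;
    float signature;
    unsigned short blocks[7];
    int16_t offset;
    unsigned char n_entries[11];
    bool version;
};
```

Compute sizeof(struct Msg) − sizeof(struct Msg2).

Event: f at 0 (size 4, align 4) → ends 4; c at 4 (size 2, align 2) → ends 6; g at 6 (size 2, align 2) → ends 8; d at 8 (size 1, align 1) → ends 9; pad 3 to align 4 for b; b at 12 (size 4, align 4) → ends 16; total 16 bytes, alignment 4
mtime at 0 (size 4, align 4) → ends 4
offset at 4 (size 2, align 2) → ends 6
pad 2 to align 4 for reserved
reserved at 8 (size 4, align 4) → ends 12
n_entries at 12 (size 11, align 1) → ends 23
pad 1 to align 4 for signature
signature at 24 (size 4, align 4) → ends 28
blocks at 28 (size 14, align 2) → ends 42
version at 42 (size 1, align 1) → ends 43
pad 1 to align 4 for size
size at 44 (size 16, align 4) → ends 60
total 60 bytes, alignment 4
— Msg2 —
size at 0 (size 16, align 4) → ends 16
mtime at 16 (size 4, align 4) → ends 20
reserved at 20 (size 4, align 4) → ends 24
signature at 24 (size 4, align 4) → ends 28
blocks at 28 (size 14, align 2) → ends 42
offset at 42 (size 2, align 2) → ends 44
n_entries at 44 (size 11, align 1) → ends 55
version at 55 (size 1, align 1) → ends 56
total 56 bytes, alignment 4
60 − 56 = 4

4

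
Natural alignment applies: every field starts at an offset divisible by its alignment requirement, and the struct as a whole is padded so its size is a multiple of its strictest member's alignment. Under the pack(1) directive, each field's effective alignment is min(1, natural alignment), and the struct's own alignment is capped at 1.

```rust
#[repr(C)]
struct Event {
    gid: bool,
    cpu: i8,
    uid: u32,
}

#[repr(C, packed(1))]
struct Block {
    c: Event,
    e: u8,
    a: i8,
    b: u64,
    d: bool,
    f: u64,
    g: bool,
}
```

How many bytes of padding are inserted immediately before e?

Event: 0..1  gid  (1B, 1-aligned); 1..2  cpu  (1B, 1-aligned); 2..4  -- padding (2B); 4..8  uid  (4B, 4-aligned); sizeof = 8, alignof = 4
0..8  c  (8B, 1-aligned)
8..9  e  (1B, 1-aligned)

0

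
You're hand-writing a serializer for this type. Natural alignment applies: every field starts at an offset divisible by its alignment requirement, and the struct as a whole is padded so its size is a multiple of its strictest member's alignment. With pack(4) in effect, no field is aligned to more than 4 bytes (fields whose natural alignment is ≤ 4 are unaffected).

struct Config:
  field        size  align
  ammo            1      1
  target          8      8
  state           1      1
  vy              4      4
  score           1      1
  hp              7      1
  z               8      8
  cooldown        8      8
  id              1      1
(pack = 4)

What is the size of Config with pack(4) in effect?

48

ammo at 0 (size 1, align 1) → ends 1
pad 3 to align 4 for target
target at 4 (size 8, align 4) → ends 12
state at 12 (size 1, align 1) → ends 13
pad 3 to align 4 for vy
vy at 16 (size 4, align 4) → ends 20
score at 20 (size 1, align 1) → ends 21
hp at 21 (size 7, align 1) → ends 28
z at 28 (size 8, align 4) → ends 36
cooldown at 36 (size 8, align 4) → ends 44
id at 44 (size 1, align 1) → ends 45
tail pad 3 to reach multiple of 4
total 48 bytes, alignment 4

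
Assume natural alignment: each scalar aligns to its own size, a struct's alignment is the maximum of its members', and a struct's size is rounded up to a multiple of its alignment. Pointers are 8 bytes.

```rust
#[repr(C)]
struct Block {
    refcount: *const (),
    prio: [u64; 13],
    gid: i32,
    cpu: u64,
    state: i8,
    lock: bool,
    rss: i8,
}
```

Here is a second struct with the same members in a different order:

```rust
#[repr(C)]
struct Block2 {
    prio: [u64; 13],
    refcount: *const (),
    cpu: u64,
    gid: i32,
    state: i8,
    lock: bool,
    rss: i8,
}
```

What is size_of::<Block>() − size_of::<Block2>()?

8

refcount at 0 (size 8, align 8) → ends 8
prio at 8 (size 104, align 8) → ends 112
gid at 112 (size 4, align 4) → ends 116
pad 4 to align 8 for cpu
cpu at 120 (size 8, align 8) → ends 128
state at 128 (size 1, align 1) → ends 129
lock at 129 (size 1, align 1) → ends 130
rss at 130 (size 1, align 1) → ends 131
tail pad 5 to reach multiple of 8
total 136 bytes, alignment 8
— Block2 —
prio at 0 (size 104, align 8) → ends 104
refcount at 104 (size 8, align 8) → ends 112
cpu at 112 (size 8, align 8) → ends 120
gid at 120 (size 4, align 4) → ends 124
state at 124 (size 1, align 1) → ends 125
lock at 125 (size 1, align 1) → ends 126
rss at 126 (size 1, align 1) → ends 127
tail pad 1 to reach multiple of 8
total 128 bytes, alignment 8
136 − 128 = 8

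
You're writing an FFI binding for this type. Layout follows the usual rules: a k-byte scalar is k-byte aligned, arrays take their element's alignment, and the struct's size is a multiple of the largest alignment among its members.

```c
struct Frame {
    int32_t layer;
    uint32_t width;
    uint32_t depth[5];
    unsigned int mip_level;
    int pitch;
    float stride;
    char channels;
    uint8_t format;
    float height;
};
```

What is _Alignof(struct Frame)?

member alignments: layer=4, width=4, depth=4, mip_level=4, pitch=4, stride=4, channels=1, format=1, height=4
max = 4

4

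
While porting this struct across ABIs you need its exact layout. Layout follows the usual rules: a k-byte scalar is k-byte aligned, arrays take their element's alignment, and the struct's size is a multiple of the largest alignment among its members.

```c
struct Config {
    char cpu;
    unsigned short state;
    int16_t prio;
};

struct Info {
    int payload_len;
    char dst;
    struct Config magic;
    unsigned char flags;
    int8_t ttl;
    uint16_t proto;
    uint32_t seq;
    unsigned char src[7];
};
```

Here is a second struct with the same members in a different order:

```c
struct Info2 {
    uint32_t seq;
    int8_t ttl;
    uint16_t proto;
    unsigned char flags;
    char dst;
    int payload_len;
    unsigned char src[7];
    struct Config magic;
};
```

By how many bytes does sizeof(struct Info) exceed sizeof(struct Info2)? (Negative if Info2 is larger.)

-4

Config: cpu at 0 (size 1, align 1) → ends 1; pad 1 to align 2 for state; state at 2 (size 2, align 2) → ends 4; prio at 4 (size 2, align 2) → ends 6; total 6 bytes, alignment 2
payload_len at 0 (size 4, align 4) → ends 4
dst at 4 (size 1, align 1) → ends 5
pad 1 to align 2 for magic
magic at 6 (size 6, align 2) → ends 12
flags at 12 (size 1, align 1) → ends 13
ttl at 13 (size 1, align 1) → ends 14
proto at 14 (size 2, align 2) → ends 16
seq at 16 (size 4, align 4) → ends 20
src at 20 (size 7, align 1) → ends 27
tail pad 1 to reach multiple of 4
total 28 bytes, alignment 4
— Info2 —
seq at 0 (size 4, align 4) → ends 4
ttl at 4 (size 1, align 1) → ends 5
pad 1 to align 2 for proto
proto at 6 (size 2, align 2) → ends 8
flags at 8 (size 1, align 1) → ends 9
dst at 9 (size 1, align 1) → ends 10
pad 2 to align 4 for payload_len
payload_len at 12 (size 4, align 4) → ends 16
src at 16 (size 7, align 1) → ends 23
pad 1 to align 2 for magic
magic at 24 (size 6, align 2) → ends 30
tail pad 2 to reach multiple of 4
total 32 bytes, alignment 4
28 − 32 = -4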